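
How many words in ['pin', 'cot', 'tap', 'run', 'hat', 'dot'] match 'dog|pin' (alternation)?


Alternation 'dog|pin' matches either 'dog' or 'pin'.
Checking each word:
  'pin' -> MATCH
  'cot' -> no
  'tap' -> no
  'run' -> no
  'hat' -> no
  'dot' -> no
Matches: ['pin']
Count: 1

1


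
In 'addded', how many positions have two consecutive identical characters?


Looking for consecutive identical characters in 'addded':
  pos 0-1: 'a' vs 'd' -> different
  pos 1-2: 'd' vs 'd' -> MATCH ('dd')
  pos 2-3: 'd' vs 'd' -> MATCH ('dd')
  pos 3-4: 'd' vs 'e' -> different
  pos 4-5: 'e' vs 'd' -> different
Consecutive identical pairs: ['dd', 'dd']
Count: 2

2


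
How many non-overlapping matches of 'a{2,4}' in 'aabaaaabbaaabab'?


Pattern 'a{2,4}' matches between 2 and 4 consecutive a's (greedy).
String: 'aabaaaabbaaabab'
Finding runs of a's and applying greedy matching:
  Run at pos 0: 'aa' (length 2)
  Run at pos 3: 'aaaa' (length 4)
  Run at pos 9: 'aaa' (length 3)
  Run at pos 13: 'a' (length 1)
Matches: ['aa', 'aaaa', 'aaa']
Count: 3

3


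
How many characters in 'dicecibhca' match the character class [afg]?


Character class [afg] matches any of: {a, f, g}
Scanning string 'dicecibhca' character by character:
  pos 0: 'd' -> no
  pos 1: 'i' -> no
  pos 2: 'c' -> no
  pos 3: 'e' -> no
  pos 4: 'c' -> no
  pos 5: 'i' -> no
  pos 6: 'b' -> no
  pos 7: 'h' -> no
  pos 8: 'c' -> no
  pos 9: 'a' -> MATCH
Total matches: 1

1


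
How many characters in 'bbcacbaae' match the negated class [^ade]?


Negated class [^ade] matches any char NOT in {a, d, e}
Scanning 'bbcacbaae':
  pos 0: 'b' -> MATCH
  pos 1: 'b' -> MATCH
  pos 2: 'c' -> MATCH
  pos 3: 'a' -> no (excluded)
  pos 4: 'c' -> MATCH
  pos 5: 'b' -> MATCH
  pos 6: 'a' -> no (excluded)
  pos 7: 'a' -> no (excluded)
  pos 8: 'e' -> no (excluded)
Total matches: 5

5


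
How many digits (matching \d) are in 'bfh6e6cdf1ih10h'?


\d matches any digit 0-9.
Scanning 'bfh6e6cdf1ih10h':
  pos 3: '6' -> DIGIT
  pos 5: '6' -> DIGIT
  pos 9: '1' -> DIGIT
  pos 12: '1' -> DIGIT
  pos 13: '0' -> DIGIT
Digits found: ['6', '6', '1', '1', '0']
Total: 5

5


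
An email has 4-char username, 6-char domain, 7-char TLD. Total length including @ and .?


An email address has format: username@domain.tld
Username length: 4
'@' character: 1
Domain length: 6
'.' character: 1
TLD length: 7
Total = 4 + 1 + 6 + 1 + 7 = 19

19


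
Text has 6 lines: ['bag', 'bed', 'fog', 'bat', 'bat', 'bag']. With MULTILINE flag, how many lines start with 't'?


With MULTILINE flag, ^ matches the start of each line.
Lines: ['bag', 'bed', 'fog', 'bat', 'bat', 'bag']
Checking which lines start with 't':
  Line 1: 'bag' -> no
  Line 2: 'bed' -> no
  Line 3: 'fog' -> no
  Line 4: 'bat' -> no
  Line 5: 'bat' -> no
  Line 6: 'bag' -> no
Matching lines: []
Count: 0

0


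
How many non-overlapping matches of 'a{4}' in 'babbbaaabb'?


Pattern 'a{4}' matches exactly 4 consecutive a's (greedy, non-overlapping).
String: 'babbbaaabb'
Scanning for runs of a's:
  Run at pos 1: 'a' (length 1) -> 0 match(es)
  Run at pos 5: 'aaa' (length 3) -> 0 match(es)
Matches found: []
Total: 0

0


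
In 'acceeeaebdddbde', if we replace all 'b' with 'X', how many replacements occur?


re.sub('b', 'X', text) replaces every occurrence of 'b' with 'X'.
Text: 'acceeeaebdddbde'
Scanning for 'b':
  pos 8: 'b' -> replacement #1
  pos 12: 'b' -> replacement #2
Total replacements: 2

2


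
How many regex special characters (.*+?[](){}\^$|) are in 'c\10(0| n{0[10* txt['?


Regex special characters are: . * + ? [ ] ( ) { } \ ^ $ |
Scanning 'c\10(0| n{0[10* txt[':
  pos 1: '\' -> SPECIAL
  pos 4: '(' -> SPECIAL
  pos 6: '|' -> SPECIAL
  pos 9: '{' -> SPECIAL
  pos 11: '[' -> SPECIAL
  pos 14: '*' -> SPECIAL
  pos 19: '[' -> SPECIAL
Special chars found: ['\\', '(', '|', '{', '[', '*', '[']
Total: 7

7


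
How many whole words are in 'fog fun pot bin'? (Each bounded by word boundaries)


Word boundaries (\b) mark the start/end of each word.
Text: 'fog fun pot bin'
Splitting by whitespace:
  Word 1: 'fog'
  Word 2: 'fun'
  Word 3: 'pot'
  Word 4: 'bin'
Total whole words: 4

4


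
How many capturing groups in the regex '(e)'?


To count capturing groups, count each '(' that starts a group.
Pattern: '(e)'
Walking through the pattern:
  Position 0: '(' -> group #1
Total capturing groups: 1

1


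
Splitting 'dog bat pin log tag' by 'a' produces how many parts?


Splitting by 'a' breaks the string at each occurrence of the separator.
Text: 'dog bat pin log tag'
Parts after split:
  Part 1: 'dog b'
  Part 2: 't pin log t'
  Part 3: 'g'
Total parts: 3

3


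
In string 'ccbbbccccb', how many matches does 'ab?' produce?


Pattern 'ab?' matches 'a' optionally followed by 'b'.
String: 'ccbbbccccb'
Scanning left to right for 'a' then checking next char:
Total matches: 0

0


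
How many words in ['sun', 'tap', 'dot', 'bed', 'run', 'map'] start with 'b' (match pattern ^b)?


Pattern ^b anchors to start of word. Check which words begin with 'b':
  'sun' -> no
  'tap' -> no
  'dot' -> no
  'bed' -> MATCH (starts with 'b')
  'run' -> no
  'map' -> no
Matching words: ['bed']
Count: 1

1


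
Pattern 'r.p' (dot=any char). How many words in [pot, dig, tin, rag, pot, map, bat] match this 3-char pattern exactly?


Pattern 'r.p' means: starts with 'r', any single char, ends with 'p'.
Checking each word (must be exactly 3 chars):
  'pot' (len=3): no
  'dig' (len=3): no
  'tin' (len=3): no
  'rag' (len=3): no
  'pot' (len=3): no
  'map' (len=3): no
  'bat' (len=3): no
Matching words: []
Total: 0

0


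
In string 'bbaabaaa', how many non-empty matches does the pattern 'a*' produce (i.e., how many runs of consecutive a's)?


Pattern 'a*' matches zero or more a's. We want non-empty runs of consecutive a's.
String: 'bbaabaaa'
Walking through the string to find runs of a's:
  Run 1: positions 2-3 -> 'aa'
  Run 2: positions 5-7 -> 'aaa'
Non-empty runs found: ['aa', 'aaa']
Count: 2

2


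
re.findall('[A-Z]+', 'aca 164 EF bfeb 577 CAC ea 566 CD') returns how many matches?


Pattern '[A-Z]+' finds one or more uppercase letters.
Text: 'aca 164 EF bfeb 577 CAC ea 566 CD'
Scanning for matches:
  Match 1: 'EF'
  Match 2: 'CAC'
  Match 3: 'CD'
Total matches: 3

3


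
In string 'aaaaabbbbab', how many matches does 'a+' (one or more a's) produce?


Pattern 'a+' matches one or more consecutive a's.
String: 'aaaaabbbbab'
Scanning for runs of a:
  Match 1: 'aaaaa' (length 5)
  Match 2: 'a' (length 1)
Total matches: 2

2


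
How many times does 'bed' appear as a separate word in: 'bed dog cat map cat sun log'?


Scanning each word for exact match 'bed':
  Word 1: 'bed' -> MATCH
  Word 2: 'dog' -> no
  Word 3: 'cat' -> no
  Word 4: 'map' -> no
  Word 5: 'cat' -> no
  Word 6: 'sun' -> no
  Word 7: 'log' -> no
Total matches: 1

1


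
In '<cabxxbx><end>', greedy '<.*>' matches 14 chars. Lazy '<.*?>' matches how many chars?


Greedy '<.*>' tries to match as MUCH as possible.
Lazy '<.*?>' tries to match as LITTLE as possible.

String: '<cabxxbx><end>'
Greedy '<.*>' starts at first '<' and extends to the LAST '>': '<cabxxbx><end>' (14 chars)
Lazy '<.*?>' starts at first '<' and stops at the FIRST '>': '<cabxxbx>' (9 chars)

9


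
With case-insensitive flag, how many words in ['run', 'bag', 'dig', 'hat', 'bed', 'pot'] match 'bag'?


Case-insensitive matching: compare each word's lowercase form to 'bag'.
  'run' -> lower='run' -> no
  'bag' -> lower='bag' -> MATCH
  'dig' -> lower='dig' -> no
  'hat' -> lower='hat' -> no
  'bed' -> lower='bed' -> no
  'pot' -> lower='pot' -> no
Matches: ['bag']
Count: 1

1


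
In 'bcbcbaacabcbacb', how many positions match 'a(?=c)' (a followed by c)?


Lookahead 'a(?=c)' matches 'a' only when followed by 'c'.
String: 'bcbcbaacabcbacb'
Checking each position where char is 'a':
  pos 5: 'a' -> no (next='a')
  pos 6: 'a' -> MATCH (next='c')
  pos 8: 'a' -> no (next='b')
  pos 12: 'a' -> MATCH (next='c')
Matching positions: [6, 12]
Count: 2

2


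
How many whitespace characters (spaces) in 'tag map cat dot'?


\s matches whitespace characters (spaces, tabs, etc.).
Text: 'tag map cat dot'
This text has 4 words separated by spaces.
Number of spaces = number of words - 1 = 4 - 1 = 3

3


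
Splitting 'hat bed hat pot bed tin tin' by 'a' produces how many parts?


Splitting by 'a' breaks the string at each occurrence of the separator.
Text: 'hat bed hat pot bed tin tin'
Parts after split:
  Part 1: 'h'
  Part 2: 't bed h'
  Part 3: 't pot bed tin tin'
Total parts: 3

3


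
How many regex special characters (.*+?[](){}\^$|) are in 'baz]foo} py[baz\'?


Regex special characters are: . * + ? [ ] ( ) { } \ ^ $ |
Scanning 'baz]foo} py[baz\':
  pos 3: ']' -> SPECIAL
  pos 7: '}' -> SPECIAL
  pos 11: '[' -> SPECIAL
  pos 15: '\' -> SPECIAL
Special chars found: [']', '}', '[', '\\']
Total: 4

4


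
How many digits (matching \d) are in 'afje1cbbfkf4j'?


\d matches any digit 0-9.
Scanning 'afje1cbbfkf4j':
  pos 4: '1' -> DIGIT
  pos 11: '4' -> DIGIT
Digits found: ['1', '4']
Total: 2

2


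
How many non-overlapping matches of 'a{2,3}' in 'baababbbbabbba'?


Pattern 'a{2,3}' matches between 2 and 3 consecutive a's (greedy).
String: 'baababbbbabbba'
Finding runs of a's and applying greedy matching:
  Run at pos 1: 'aa' (length 2)
  Run at pos 4: 'a' (length 1)
  Run at pos 9: 'a' (length 1)
  Run at pos 13: 'a' (length 1)
Matches: ['aa']
Count: 1

1


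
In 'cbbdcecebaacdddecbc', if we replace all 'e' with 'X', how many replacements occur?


re.sub('e', 'X', text) replaces every occurrence of 'e' with 'X'.
Text: 'cbbdcecebaacdddecbc'
Scanning for 'e':
  pos 5: 'e' -> replacement #1
  pos 7: 'e' -> replacement #2
  pos 15: 'e' -> replacement #3
Total replacements: 3

3


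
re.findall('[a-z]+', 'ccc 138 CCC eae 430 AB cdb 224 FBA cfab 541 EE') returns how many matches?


Pattern '[a-z]+' finds one or more lowercase letters.
Text: 'ccc 138 CCC eae 430 AB cdb 224 FBA cfab 541 EE'
Scanning for matches:
  Match 1: 'ccc'
  Match 2: 'eae'
  Match 3: 'cdb'
  Match 4: 'cfab'
Total matches: 4

4


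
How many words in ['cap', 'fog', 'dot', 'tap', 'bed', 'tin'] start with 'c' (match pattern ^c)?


Pattern ^c anchors to start of word. Check which words begin with 'c':
  'cap' -> MATCH (starts with 'c')
  'fog' -> no
  'dot' -> no
  'tap' -> no
  'bed' -> no
  'tin' -> no
Matching words: ['cap']
Count: 1

1


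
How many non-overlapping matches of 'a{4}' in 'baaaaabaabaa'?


Pattern 'a{4}' matches exactly 4 consecutive a's (greedy, non-overlapping).
String: 'baaaaabaabaa'
Scanning for runs of a's:
  Run at pos 1: 'aaaaa' (length 5) -> 1 match(es)
  Run at pos 7: 'aa' (length 2) -> 0 match(es)
  Run at pos 10: 'aa' (length 2) -> 0 match(es)
Matches found: ['aaaa']
Total: 1

1


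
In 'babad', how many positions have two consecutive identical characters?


Looking for consecutive identical characters in 'babad':
  pos 0-1: 'b' vs 'a' -> different
  pos 1-2: 'a' vs 'b' -> different
  pos 2-3: 'b' vs 'a' -> different
  pos 3-4: 'a' vs 'd' -> different
Consecutive identical pairs: []
Count: 0

0


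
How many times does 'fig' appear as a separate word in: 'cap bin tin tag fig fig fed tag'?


Scanning each word for exact match 'fig':
  Word 1: 'cap' -> no
  Word 2: 'bin' -> no
  Word 3: 'tin' -> no
  Word 4: 'tag' -> no
  Word 5: 'fig' -> MATCH
  Word 6: 'fig' -> MATCH
  Word 7: 'fed' -> no
  Word 8: 'tag' -> no
Total matches: 2

2


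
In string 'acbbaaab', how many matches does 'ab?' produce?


Pattern 'ab?' matches 'a' optionally followed by 'b'.
String: 'acbbaaab'
Scanning left to right for 'a' then checking next char:
  Match 1: 'a' (a not followed by b)
  Match 2: 'a' (a not followed by b)
  Match 3: 'a' (a not followed by b)
  Match 4: 'ab' (a followed by b)
Total matches: 4

4


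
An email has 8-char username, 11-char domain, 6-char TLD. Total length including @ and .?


An email address has format: username@domain.tld
Username length: 8
'@' character: 1
Domain length: 11
'.' character: 1
TLD length: 6
Total = 8 + 1 + 11 + 1 + 6 = 27

27


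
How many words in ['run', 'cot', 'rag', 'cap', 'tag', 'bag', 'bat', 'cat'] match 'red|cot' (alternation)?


Alternation 'red|cot' matches either 'red' or 'cot'.
Checking each word:
  'run' -> no
  'cot' -> MATCH
  'rag' -> no
  'cap' -> no
  'tag' -> no
  'bag' -> no
  'bat' -> no
  'cat' -> no
Matches: ['cot']
Count: 1

1


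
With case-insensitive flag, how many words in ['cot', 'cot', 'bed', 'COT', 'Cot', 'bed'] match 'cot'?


Case-insensitive matching: compare each word's lowercase form to 'cot'.
  'cot' -> lower='cot' -> MATCH
  'cot' -> lower='cot' -> MATCH
  'bed' -> lower='bed' -> no
  'COT' -> lower='cot' -> MATCH
  'Cot' -> lower='cot' -> MATCH
  'bed' -> lower='bed' -> no
Matches: ['cot', 'cot', 'COT', 'Cot']
Count: 4

4


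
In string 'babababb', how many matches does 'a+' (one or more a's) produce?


Pattern 'a+' matches one or more consecutive a's.
String: 'babababb'
Scanning for runs of a:
  Match 1: 'a' (length 1)
  Match 2: 'a' (length 1)
  Match 3: 'a' (length 1)
Total matches: 3

3


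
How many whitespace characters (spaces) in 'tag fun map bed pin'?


\s matches whitespace characters (spaces, tabs, etc.).
Text: 'tag fun map bed pin'
This text has 5 words separated by spaces.
Number of spaces = number of words - 1 = 5 - 1 = 4

4


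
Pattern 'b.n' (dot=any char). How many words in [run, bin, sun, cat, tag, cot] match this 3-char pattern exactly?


Pattern 'b.n' means: starts with 'b', any single char, ends with 'n'.
Checking each word (must be exactly 3 chars):
  'run' (len=3): no
  'bin' (len=3): MATCH
  'sun' (len=3): no
  'cat' (len=3): no
  'tag' (len=3): no
  'cot' (len=3): no
Matching words: ['bin']
Total: 1

1


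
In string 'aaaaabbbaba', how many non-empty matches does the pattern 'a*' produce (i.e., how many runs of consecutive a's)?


Pattern 'a*' matches zero or more a's. We want non-empty runs of consecutive a's.
String: 'aaaaabbbaba'
Walking through the string to find runs of a's:
  Run 1: positions 0-4 -> 'aaaaa'
  Run 2: positions 8-8 -> 'a'
  Run 3: positions 10-10 -> 'a'
Non-empty runs found: ['aaaaa', 'a', 'a']
Count: 3

3


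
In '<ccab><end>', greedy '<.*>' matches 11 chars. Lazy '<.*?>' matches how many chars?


Greedy '<.*>' tries to match as MUCH as possible.
Lazy '<.*?>' tries to match as LITTLE as possible.

String: '<ccab><end>'
Greedy '<.*>' starts at first '<' and extends to the LAST '>': '<ccab><end>' (11 chars)
Lazy '<.*?>' starts at first '<' and stops at the FIRST '>': '<ccab>' (6 chars)

6


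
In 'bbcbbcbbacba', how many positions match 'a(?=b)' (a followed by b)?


Lookahead 'a(?=b)' matches 'a' only when followed by 'b'.
String: 'bbcbbcbbacba'
Checking each position where char is 'a':
  pos 8: 'a' -> no (next='c')
Matching positions: []
Count: 0

0


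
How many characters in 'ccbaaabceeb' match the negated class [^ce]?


Negated class [^ce] matches any char NOT in {c, e}
Scanning 'ccbaaabceeb':
  pos 0: 'c' -> no (excluded)
  pos 1: 'c' -> no (excluded)
  pos 2: 'b' -> MATCH
  pos 3: 'a' -> MATCH
  pos 4: 'a' -> MATCH
  pos 5: 'a' -> MATCH
  pos 6: 'b' -> MATCH
  pos 7: 'c' -> no (excluded)
  pos 8: 'e' -> no (excluded)
  pos 9: 'e' -> no (excluded)
  pos 10: 'b' -> MATCH
Total matches: 6

6


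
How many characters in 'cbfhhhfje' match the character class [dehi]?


Character class [dehi] matches any of: {d, e, h, i}
Scanning string 'cbfhhhfje' character by character:
  pos 0: 'c' -> no
  pos 1: 'b' -> no
  pos 2: 'f' -> no
  pos 3: 'h' -> MATCH
  pos 4: 'h' -> MATCH
  pos 5: 'h' -> MATCH
  pos 6: 'f' -> no
  pos 7: 'j' -> no
  pos 8: 'e' -> MATCH
Total matches: 4

4


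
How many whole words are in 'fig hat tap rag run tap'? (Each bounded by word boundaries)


Word boundaries (\b) mark the start/end of each word.
Text: 'fig hat tap rag run tap'
Splitting by whitespace:
  Word 1: 'fig'
  Word 2: 'hat'
  Word 3: 'tap'
  Word 4: 'rag'
  Word 5: 'run'
  Word 6: 'tap'
Total whole words: 6

6


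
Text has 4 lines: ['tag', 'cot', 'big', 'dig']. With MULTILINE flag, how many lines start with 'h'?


With MULTILINE flag, ^ matches the start of each line.
Lines: ['tag', 'cot', 'big', 'dig']
Checking which lines start with 'h':
  Line 1: 'tag' -> no
  Line 2: 'cot' -> no
  Line 3: 'big' -> no
  Line 4: 'dig' -> no
Matching lines: []
Count: 0

0


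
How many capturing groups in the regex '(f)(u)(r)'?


To count capturing groups, count each '(' that starts a group.
Pattern: '(f)(u)(r)'
Walking through the pattern:
  Position 0: '(' -> group #1
  Position 3: '(' -> group #2
  Position 6: '(' -> group #3
Total capturing groups: 3

3


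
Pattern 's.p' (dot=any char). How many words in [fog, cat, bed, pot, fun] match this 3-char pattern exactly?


Pattern 's.p' means: starts with 's', any single char, ends with 'p'.
Checking each word (must be exactly 3 chars):
  'fog' (len=3): no
  'cat' (len=3): no
  'bed' (len=3): no
  'pot' (len=3): no
  'fun' (len=3): no
Matching words: []
Total: 0

0


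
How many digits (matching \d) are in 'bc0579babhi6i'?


\d matches any digit 0-9.
Scanning 'bc0579babhi6i':
  pos 2: '0' -> DIGIT
  pos 3: '5' -> DIGIT
  pos 4: '7' -> DIGIT
  pos 5: '9' -> DIGIT
  pos 11: '6' -> DIGIT
Digits found: ['0', '5', '7', '9', '6']
Total: 5

5


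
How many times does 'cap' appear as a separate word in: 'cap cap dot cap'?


Scanning each word for exact match 'cap':
  Word 1: 'cap' -> MATCH
  Word 2: 'cap' -> MATCH
  Word 3: 'dot' -> no
  Word 4: 'cap' -> MATCH
Total matches: 3

3


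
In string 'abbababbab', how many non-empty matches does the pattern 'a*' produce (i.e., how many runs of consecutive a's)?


Pattern 'a*' matches zero or more a's. We want non-empty runs of consecutive a's.
String: 'abbababbab'
Walking through the string to find runs of a's:
  Run 1: positions 0-0 -> 'a'
  Run 2: positions 3-3 -> 'a'
  Run 3: positions 5-5 -> 'a'
  Run 4: positions 8-8 -> 'a'
Non-empty runs found: ['a', 'a', 'a', 'a']
Count: 4

4


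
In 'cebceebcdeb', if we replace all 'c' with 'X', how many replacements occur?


re.sub('c', 'X', text) replaces every occurrence of 'c' with 'X'.
Text: 'cebceebcdeb'
Scanning for 'c':
  pos 0: 'c' -> replacement #1
  pos 3: 'c' -> replacement #2
  pos 7: 'c' -> replacement #3
Total replacements: 3

3


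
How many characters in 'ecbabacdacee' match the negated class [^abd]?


Negated class [^abd] matches any char NOT in {a, b, d}
Scanning 'ecbabacdacee':
  pos 0: 'e' -> MATCH
  pos 1: 'c' -> MATCH
  pos 2: 'b' -> no (excluded)
  pos 3: 'a' -> no (excluded)
  pos 4: 'b' -> no (excluded)
  pos 5: 'a' -> no (excluded)
  pos 6: 'c' -> MATCH
  pos 7: 'd' -> no (excluded)
  pos 8: 'a' -> no (excluded)
  pos 9: 'c' -> MATCH
  pos 10: 'e' -> MATCH
  pos 11: 'e' -> MATCH
Total matches: 6

6


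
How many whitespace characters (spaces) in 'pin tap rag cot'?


\s matches whitespace characters (spaces, tabs, etc.).
Text: 'pin tap rag cot'
This text has 4 words separated by spaces.
Number of spaces = number of words - 1 = 4 - 1 = 3

3


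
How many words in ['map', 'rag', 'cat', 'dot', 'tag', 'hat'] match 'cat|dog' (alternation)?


Alternation 'cat|dog' matches either 'cat' or 'dog'.
Checking each word:
  'map' -> no
  'rag' -> no
  'cat' -> MATCH
  'dot' -> no
  'tag' -> no
  'hat' -> no
Matches: ['cat']
Count: 1

1


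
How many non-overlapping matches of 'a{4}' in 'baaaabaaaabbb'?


Pattern 'a{4}' matches exactly 4 consecutive a's (greedy, non-overlapping).
String: 'baaaabaaaabbb'
Scanning for runs of a's:
  Run at pos 1: 'aaaa' (length 4) -> 1 match(es)
  Run at pos 6: 'aaaa' (length 4) -> 1 match(es)
Matches found: ['aaaa', 'aaaa']
Total: 2

2


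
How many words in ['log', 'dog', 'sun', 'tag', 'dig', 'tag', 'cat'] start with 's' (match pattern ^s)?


Pattern ^s anchors to start of word. Check which words begin with 's':
  'log' -> no
  'dog' -> no
  'sun' -> MATCH (starts with 's')
  'tag' -> no
  'dig' -> no
  'tag' -> no
  'cat' -> no
Matching words: ['sun']
Count: 1

1


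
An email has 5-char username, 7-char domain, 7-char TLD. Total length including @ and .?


An email address has format: username@domain.tld
Username length: 5
'@' character: 1
Domain length: 7
'.' character: 1
TLD length: 7
Total = 5 + 1 + 7 + 1 + 7 = 21

21


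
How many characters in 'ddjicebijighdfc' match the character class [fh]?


Character class [fh] matches any of: {f, h}
Scanning string 'ddjicebijighdfc' character by character:
  pos 0: 'd' -> no
  pos 1: 'd' -> no
  pos 2: 'j' -> no
  pos 3: 'i' -> no
  pos 4: 'c' -> no
  pos 5: 'e' -> no
  pos 6: 'b' -> no
  pos 7: 'i' -> no
  pos 8: 'j' -> no
  pos 9: 'i' -> no
  pos 10: 'g' -> no
  pos 11: 'h' -> MATCH
  pos 12: 'd' -> no
  pos 13: 'f' -> MATCH
  pos 14: 'c' -> no
Total matches: 2

2


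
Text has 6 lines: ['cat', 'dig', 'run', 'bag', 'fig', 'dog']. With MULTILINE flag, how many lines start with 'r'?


With MULTILINE flag, ^ matches the start of each line.
Lines: ['cat', 'dig', 'run', 'bag', 'fig', 'dog']
Checking which lines start with 'r':
  Line 1: 'cat' -> no
  Line 2: 'dig' -> no
  Line 3: 'run' -> MATCH
  Line 4: 'bag' -> no
  Line 5: 'fig' -> no
  Line 6: 'dog' -> no
Matching lines: ['run']
Count: 1

1


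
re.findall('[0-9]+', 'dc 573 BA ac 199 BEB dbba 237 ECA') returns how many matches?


Pattern '[0-9]+' finds one or more digits.
Text: 'dc 573 BA ac 199 BEB dbba 237 ECA'
Scanning for matches:
  Match 1: '573'
  Match 2: '199'
  Match 3: '237'
Total matches: 3

3


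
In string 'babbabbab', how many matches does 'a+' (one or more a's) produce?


Pattern 'a+' matches one or more consecutive a's.
String: 'babbabbab'
Scanning for runs of a:
  Match 1: 'a' (length 1)
  Match 2: 'a' (length 1)
  Match 3: 'a' (length 1)
Total matches: 3

3


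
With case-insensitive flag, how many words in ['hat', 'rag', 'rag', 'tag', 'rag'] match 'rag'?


Case-insensitive matching: compare each word's lowercase form to 'rag'.
  'hat' -> lower='hat' -> no
  'rag' -> lower='rag' -> MATCH
  'rag' -> lower='rag' -> MATCH
  'tag' -> lower='tag' -> no
  'rag' -> lower='rag' -> MATCH
Matches: ['rag', 'rag', 'rag']
Count: 3

3


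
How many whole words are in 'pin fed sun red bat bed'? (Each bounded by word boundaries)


Word boundaries (\b) mark the start/end of each word.
Text: 'pin fed sun red bat bed'
Splitting by whitespace:
  Word 1: 'pin'
  Word 2: 'fed'
  Word 3: 'sun'
  Word 4: 'red'
  Word 5: 'bat'
  Word 6: 'bed'
Total whole words: 6

6


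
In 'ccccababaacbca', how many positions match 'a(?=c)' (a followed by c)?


Lookahead 'a(?=c)' matches 'a' only when followed by 'c'.
String: 'ccccababaacbca'
Checking each position where char is 'a':
  pos 4: 'a' -> no (next='b')
  pos 6: 'a' -> no (next='b')
  pos 8: 'a' -> no (next='a')
  pos 9: 'a' -> MATCH (next='c')
Matching positions: [9]
Count: 1

1


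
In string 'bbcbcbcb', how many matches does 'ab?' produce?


Pattern 'ab?' matches 'a' optionally followed by 'b'.
String: 'bbcbcbcb'
Scanning left to right for 'a' then checking next char:
Total matches: 0

0


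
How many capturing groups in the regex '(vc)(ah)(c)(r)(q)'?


To count capturing groups, count each '(' that starts a group.
Pattern: '(vc)(ah)(c)(r)(q)'
Walking through the pattern:
  Position 0: '(' -> group #1
  Position 4: '(' -> group #2
  Position 8: '(' -> group #3
  Position 11: '(' -> group #4
  Position 14: '(' -> group #5
Total capturing groups: 5

5


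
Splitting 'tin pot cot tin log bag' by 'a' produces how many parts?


Splitting by 'a' breaks the string at each occurrence of the separator.
Text: 'tin pot cot tin log bag'
Parts after split:
  Part 1: 'tin pot cot tin log b'
  Part 2: 'g'
Total parts: 2

2


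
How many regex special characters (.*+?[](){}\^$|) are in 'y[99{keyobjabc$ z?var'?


Regex special characters are: . * + ? [ ] ( ) { } \ ^ $ |
Scanning 'y[99{keyobjabc$ z?var':
  pos 1: '[' -> SPECIAL
  pos 4: '{' -> SPECIAL
  pos 14: '$' -> SPECIAL
  pos 17: '?' -> SPECIAL
Special chars found: ['[', '{', '$', '?']
Total: 4

4


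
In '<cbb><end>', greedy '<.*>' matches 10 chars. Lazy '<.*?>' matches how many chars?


Greedy '<.*>' tries to match as MUCH as possible.
Lazy '<.*?>' tries to match as LITTLE as possible.

String: '<cbb><end>'
Greedy '<.*>' starts at first '<' and extends to the LAST '>': '<cbb><end>' (10 chars)
Lazy '<.*?>' starts at first '<' and stops at the FIRST '>': '<cbb>' (5 chars)

5


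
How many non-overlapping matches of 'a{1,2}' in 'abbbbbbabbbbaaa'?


Pattern 'a{1,2}' matches between 1 and 2 consecutive a's (greedy).
String: 'abbbbbbabbbbaaa'
Finding runs of a's and applying greedy matching:
  Run at pos 0: 'a' (length 1)
  Run at pos 7: 'a' (length 1)
  Run at pos 12: 'aaa' (length 3)
Matches: ['a', 'a', 'aa', 'a']
Count: 4

4


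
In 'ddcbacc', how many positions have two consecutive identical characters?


Looking for consecutive identical characters in 'ddcbacc':
  pos 0-1: 'd' vs 'd' -> MATCH ('dd')
  pos 1-2: 'd' vs 'c' -> different
  pos 2-3: 'c' vs 'b' -> different
  pos 3-4: 'b' vs 'a' -> different
  pos 4-5: 'a' vs 'c' -> different
  pos 5-6: 'c' vs 'c' -> MATCH ('cc')
Consecutive identical pairs: ['dd', 'cc']
Count: 2

2


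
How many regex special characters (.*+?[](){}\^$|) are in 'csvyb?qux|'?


Regex special characters are: . * + ? [ ] ( ) { } \ ^ $ |
Scanning 'csvyb?qux|':
  pos 5: '?' -> SPECIAL
  pos 9: '|' -> SPECIAL
Special chars found: ['?', '|']
Total: 2

2


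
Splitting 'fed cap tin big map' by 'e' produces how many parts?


Splitting by 'e' breaks the string at each occurrence of the separator.
Text: 'fed cap tin big map'
Parts after split:
  Part 1: 'f'
  Part 2: 'd cap tin big map'
Total parts: 2

2


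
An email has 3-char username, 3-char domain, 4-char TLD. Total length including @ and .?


An email address has format: username@domain.tld
Username length: 3
'@' character: 1
Domain length: 3
'.' character: 1
TLD length: 4
Total = 3 + 1 + 3 + 1 + 4 = 12

12


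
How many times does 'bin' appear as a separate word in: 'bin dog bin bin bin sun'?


Scanning each word for exact match 'bin':
  Word 1: 'bin' -> MATCH
  Word 2: 'dog' -> no
  Word 3: 'bin' -> MATCH
  Word 4: 'bin' -> MATCH
  Word 5: 'bin' -> MATCH
  Word 6: 'sun' -> no
Total matches: 4

4


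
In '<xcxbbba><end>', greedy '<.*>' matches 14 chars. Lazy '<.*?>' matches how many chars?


Greedy '<.*>' tries to match as MUCH as possible.
Lazy '<.*?>' tries to match as LITTLE as possible.

String: '<xcxbbba><end>'
Greedy '<.*>' starts at first '<' and extends to the LAST '>': '<xcxbbba><end>' (14 chars)
Lazy '<.*?>' starts at first '<' and stops at the FIRST '>': '<xcxbbba>' (9 chars)

9


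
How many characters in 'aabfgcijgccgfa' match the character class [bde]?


Character class [bde] matches any of: {b, d, e}
Scanning string 'aabfgcijgccgfa' character by character:
  pos 0: 'a' -> no
  pos 1: 'a' -> no
  pos 2: 'b' -> MATCH
  pos 3: 'f' -> no
  pos 4: 'g' -> no
  pos 5: 'c' -> no
  pos 6: 'i' -> no
  pos 7: 'j' -> no
  pos 8: 'g' -> no
  pos 9: 'c' -> no
  pos 10: 'c' -> no
  pos 11: 'g' -> no
  pos 12: 'f' -> no
  pos 13: 'a' -> no
Total matches: 1

1


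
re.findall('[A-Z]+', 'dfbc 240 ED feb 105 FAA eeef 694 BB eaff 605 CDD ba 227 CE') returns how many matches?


Pattern '[A-Z]+' finds one or more uppercase letters.
Text: 'dfbc 240 ED feb 105 FAA eeef 694 BB eaff 605 CDD ba 227 CE'
Scanning for matches:
  Match 1: 'ED'
  Match 2: 'FAA'
  Match 3: 'BB'
  Match 4: 'CDD'
  Match 5: 'CE'
Total matches: 5

5


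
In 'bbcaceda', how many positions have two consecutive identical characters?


Looking for consecutive identical characters in 'bbcaceda':
  pos 0-1: 'b' vs 'b' -> MATCH ('bb')
  pos 1-2: 'b' vs 'c' -> different
  pos 2-3: 'c' vs 'a' -> different
  pos 3-4: 'a' vs 'c' -> different
  pos 4-5: 'c' vs 'e' -> different
  pos 5-6: 'e' vs 'd' -> different
  pos 6-7: 'd' vs 'a' -> different
Consecutive identical pairs: ['bb']
Count: 1

1


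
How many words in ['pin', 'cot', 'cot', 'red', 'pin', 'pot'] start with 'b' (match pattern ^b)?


Pattern ^b anchors to start of word. Check which words begin with 'b':
  'pin' -> no
  'cot' -> no
  'cot' -> no
  'red' -> no
  'pin' -> no
  'pot' -> no
Matching words: []
Count: 0

0


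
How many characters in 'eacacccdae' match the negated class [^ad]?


Negated class [^ad] matches any char NOT in {a, d}
Scanning 'eacacccdae':
  pos 0: 'e' -> MATCH
  pos 1: 'a' -> no (excluded)
  pos 2: 'c' -> MATCH
  pos 3: 'a' -> no (excluded)
  pos 4: 'c' -> MATCH
  pos 5: 'c' -> MATCH
  pos 6: 'c' -> MATCH
  pos 7: 'd' -> no (excluded)
  pos 8: 'a' -> no (excluded)
  pos 9: 'e' -> MATCH
Total matches: 6

6


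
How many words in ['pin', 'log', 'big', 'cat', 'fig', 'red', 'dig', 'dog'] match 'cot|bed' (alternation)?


Alternation 'cot|bed' matches either 'cot' or 'bed'.
Checking each word:
  'pin' -> no
  'log' -> no
  'big' -> no
  'cat' -> no
  'fig' -> no
  'red' -> no
  'dig' -> no
  'dog' -> no
Matches: []
Count: 0

0


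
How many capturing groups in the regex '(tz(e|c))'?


To count capturing groups, count each '(' that starts a group.
Pattern: '(tz(e|c))'
Walking through the pattern:
  Position 0: '(' -> group #1
  Position 3: '(' -> group #2
Total capturing groups: 2

2


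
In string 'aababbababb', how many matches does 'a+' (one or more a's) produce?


Pattern 'a+' matches one or more consecutive a's.
String: 'aababbababb'
Scanning for runs of a:
  Match 1: 'aa' (length 2)
  Match 2: 'a' (length 1)
  Match 3: 'a' (length 1)
  Match 4: 'a' (length 1)
Total matches: 4

4


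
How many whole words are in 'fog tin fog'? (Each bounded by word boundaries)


Word boundaries (\b) mark the start/end of each word.
Text: 'fog tin fog'
Splitting by whitespace:
  Word 1: 'fog'
  Word 2: 'tin'
  Word 3: 'fog'
Total whole words: 3

3


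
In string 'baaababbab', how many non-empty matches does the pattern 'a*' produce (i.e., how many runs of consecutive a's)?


Pattern 'a*' matches zero or more a's. We want non-empty runs of consecutive a's.
String: 'baaababbab'
Walking through the string to find runs of a's:
  Run 1: positions 1-3 -> 'aaa'
  Run 2: positions 5-5 -> 'a'
  Run 3: positions 8-8 -> 'a'
Non-empty runs found: ['aaa', 'a', 'a']
Count: 3

3


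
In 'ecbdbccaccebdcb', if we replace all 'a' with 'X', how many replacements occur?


re.sub('a', 'X', text) replaces every occurrence of 'a' with 'X'.
Text: 'ecbdbccaccebdcb'
Scanning for 'a':
  pos 7: 'a' -> replacement #1
Total replacements: 1

1


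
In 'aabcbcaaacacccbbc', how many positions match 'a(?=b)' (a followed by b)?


Lookahead 'a(?=b)' matches 'a' only when followed by 'b'.
String: 'aabcbcaaacacccbbc'
Checking each position where char is 'a':
  pos 0: 'a' -> no (next='a')
  pos 1: 'a' -> MATCH (next='b')
  pos 6: 'a' -> no (next='a')
  pos 7: 'a' -> no (next='a')
  pos 8: 'a' -> no (next='c')
  pos 10: 'a' -> no (next='c')
Matching positions: [1]
Count: 1

1


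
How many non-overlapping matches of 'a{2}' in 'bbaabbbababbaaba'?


Pattern 'a{2}' matches exactly 2 consecutive a's (greedy, non-overlapping).
String: 'bbaabbbababbaaba'
Scanning for runs of a's:
  Run at pos 2: 'aa' (length 2) -> 1 match(es)
  Run at pos 7: 'a' (length 1) -> 0 match(es)
  Run at pos 9: 'a' (length 1) -> 0 match(es)
  Run at pos 12: 'aa' (length 2) -> 1 match(es)
  Run at pos 15: 'a' (length 1) -> 0 match(es)
Matches found: ['aa', 'aa']
Total: 2

2


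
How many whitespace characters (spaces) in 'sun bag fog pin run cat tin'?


\s matches whitespace characters (spaces, tabs, etc.).
Text: 'sun bag fog pin run cat tin'
This text has 7 words separated by spaces.
Number of spaces = number of words - 1 = 7 - 1 = 6

6


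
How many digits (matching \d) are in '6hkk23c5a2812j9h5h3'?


\d matches any digit 0-9.
Scanning '6hkk23c5a2812j9h5h3':
  pos 0: '6' -> DIGIT
  pos 4: '2' -> DIGIT
  pos 5: '3' -> DIGIT
  pos 7: '5' -> DIGIT
  pos 9: '2' -> DIGIT
  pos 10: '8' -> DIGIT
  pos 11: '1' -> DIGIT
  pos 12: '2' -> DIGIT
  pos 14: '9' -> DIGIT
  pos 16: '5' -> DIGIT
  pos 18: '3' -> DIGIT
Digits found: ['6', '2', '3', '5', '2', '8', '1', '2', '9', '5', '3']
Total: 11

11


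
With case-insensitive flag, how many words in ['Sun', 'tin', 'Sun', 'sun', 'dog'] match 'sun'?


Case-insensitive matching: compare each word's lowercase form to 'sun'.
  'Sun' -> lower='sun' -> MATCH
  'tin' -> lower='tin' -> no
  'Sun' -> lower='sun' -> MATCH
  'sun' -> lower='sun' -> MATCH
  'dog' -> lower='dog' -> no
Matches: ['Sun', 'Sun', 'sun']
Count: 3

3


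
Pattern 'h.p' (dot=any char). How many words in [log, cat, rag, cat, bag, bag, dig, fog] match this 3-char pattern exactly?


Pattern 'h.p' means: starts with 'h', any single char, ends with 'p'.
Checking each word (must be exactly 3 chars):
  'log' (len=3): no
  'cat' (len=3): no
  'rag' (len=3): no
  'cat' (len=3): no
  'bag' (len=3): no
  'bag' (len=3): no
  'dig' (len=3): no
  'fog' (len=3): no
Matching words: []
Total: 0

0


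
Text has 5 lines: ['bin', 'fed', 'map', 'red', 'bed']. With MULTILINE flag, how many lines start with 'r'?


With MULTILINE flag, ^ matches the start of each line.
Lines: ['bin', 'fed', 'map', 'red', 'bed']
Checking which lines start with 'r':
  Line 1: 'bin' -> no
  Line 2: 'fed' -> no
  Line 3: 'map' -> no
  Line 4: 'red' -> MATCH
  Line 5: 'bed' -> no
Matching lines: ['red']
Count: 1

1


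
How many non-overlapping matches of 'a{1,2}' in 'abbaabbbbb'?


Pattern 'a{1,2}' matches between 1 and 2 consecutive a's (greedy).
String: 'abbaabbbbb'
Finding runs of a's and applying greedy matching:
  Run at pos 0: 'a' (length 1)
  Run at pos 3: 'aa' (length 2)
Matches: ['a', 'aa']
Count: 2

2


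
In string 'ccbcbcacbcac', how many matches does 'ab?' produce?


Pattern 'ab?' matches 'a' optionally followed by 'b'.
String: 'ccbcbcacbcac'
Scanning left to right for 'a' then checking next char:
  Match 1: 'a' (a not followed by b)
  Match 2: 'a' (a not followed by b)
Total matches: 2

2


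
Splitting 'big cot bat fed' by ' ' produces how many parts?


Splitting by ' ' breaks the string at each occurrence of the separator.
Text: 'big cot bat fed'
Parts after split:
  Part 1: 'big'
  Part 2: 'cot'
  Part 3: 'bat'
  Part 4: 'fed'
Total parts: 4

4


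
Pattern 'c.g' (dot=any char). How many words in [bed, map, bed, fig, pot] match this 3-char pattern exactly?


Pattern 'c.g' means: starts with 'c', any single char, ends with 'g'.
Checking each word (must be exactly 3 chars):
  'bed' (len=3): no
  'map' (len=3): no
  'bed' (len=3): no
  'fig' (len=3): no
  'pot' (len=3): no
Matching words: []
Total: 0

0


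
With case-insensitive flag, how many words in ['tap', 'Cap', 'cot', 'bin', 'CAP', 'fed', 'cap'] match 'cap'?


Case-insensitive matching: compare each word's lowercase form to 'cap'.
  'tap' -> lower='tap' -> no
  'Cap' -> lower='cap' -> MATCH
  'cot' -> lower='cot' -> no
  'bin' -> lower='bin' -> no
  'CAP' -> lower='cap' -> MATCH
  'fed' -> lower='fed' -> no
  'cap' -> lower='cap' -> MATCH
Matches: ['Cap', 'CAP', 'cap']
Count: 3

3


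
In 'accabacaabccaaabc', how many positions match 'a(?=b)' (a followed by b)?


Lookahead 'a(?=b)' matches 'a' only when followed by 'b'.
String: 'accabacaabccaaabc'
Checking each position where char is 'a':
  pos 0: 'a' -> no (next='c')
  pos 3: 'a' -> MATCH (next='b')
  pos 5: 'a' -> no (next='c')
  pos 7: 'a' -> no (next='a')
  pos 8: 'a' -> MATCH (next='b')
  pos 12: 'a' -> no (next='a')
  pos 13: 'a' -> no (next='a')
  pos 14: 'a' -> MATCH (next='b')
Matching positions: [3, 8, 14]
Count: 3

3


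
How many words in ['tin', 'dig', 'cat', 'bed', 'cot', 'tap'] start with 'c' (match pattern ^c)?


Pattern ^c anchors to start of word. Check which words begin with 'c':
  'tin' -> no
  'dig' -> no
  'cat' -> MATCH (starts with 'c')
  'bed' -> no
  'cot' -> MATCH (starts with 'c')
  'tap' -> no
Matching words: ['cat', 'cot']
Count: 2

2


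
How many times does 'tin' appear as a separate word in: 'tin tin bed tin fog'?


Scanning each word for exact match 'tin':
  Word 1: 'tin' -> MATCH
  Word 2: 'tin' -> MATCH
  Word 3: 'bed' -> no
  Word 4: 'tin' -> MATCH
  Word 5: 'fog' -> no
Total matches: 3

3


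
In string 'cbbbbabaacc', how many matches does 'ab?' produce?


Pattern 'ab?' matches 'a' optionally followed by 'b'.
String: 'cbbbbabaacc'
Scanning left to right for 'a' then checking next char:
  Match 1: 'ab' (a followed by b)
  Match 2: 'a' (a not followed by b)
  Match 3: 'a' (a not followed by b)
Total matches: 3

3


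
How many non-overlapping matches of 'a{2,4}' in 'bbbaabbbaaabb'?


Pattern 'a{2,4}' matches between 2 and 4 consecutive a's (greedy).
String: 'bbbaabbbaaabb'
Finding runs of a's and applying greedy matching:
  Run at pos 3: 'aa' (length 2)
  Run at pos 8: 'aaa' (length 3)
Matches: ['aa', 'aaa']
Count: 2

2


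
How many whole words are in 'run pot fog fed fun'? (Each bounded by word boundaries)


Word boundaries (\b) mark the start/end of each word.
Text: 'run pot fog fed fun'
Splitting by whitespace:
  Word 1: 'run'
  Word 2: 'pot'
  Word 3: 'fog'
  Word 4: 'fed'
  Word 5: 'fun'
Total whole words: 5

5


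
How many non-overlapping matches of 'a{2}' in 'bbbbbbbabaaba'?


Pattern 'a{2}' matches exactly 2 consecutive a's (greedy, non-overlapping).
String: 'bbbbbbbabaaba'
Scanning for runs of a's:
  Run at pos 7: 'a' (length 1) -> 0 match(es)
  Run at pos 9: 'aa' (length 2) -> 1 match(es)
  Run at pos 12: 'a' (length 1) -> 0 match(es)
Matches found: ['aa']
Total: 1

1


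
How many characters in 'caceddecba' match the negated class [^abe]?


Negated class [^abe] matches any char NOT in {a, b, e}
Scanning 'caceddecba':
  pos 0: 'c' -> MATCH
  pos 1: 'a' -> no (excluded)
  pos 2: 'c' -> MATCH
  pos 3: 'e' -> no (excluded)
  pos 4: 'd' -> MATCH
  pos 5: 'd' -> MATCH
  pos 6: 'e' -> no (excluded)
  pos 7: 'c' -> MATCH
  pos 8: 'b' -> no (excluded)
  pos 9: 'a' -> no (excluded)
Total matches: 5

5


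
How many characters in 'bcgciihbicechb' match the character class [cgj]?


Character class [cgj] matches any of: {c, g, j}
Scanning string 'bcgciihbicechb' character by character:
  pos 0: 'b' -> no
  pos 1: 'c' -> MATCH
  pos 2: 'g' -> MATCH
  pos 3: 'c' -> MATCH
  pos 4: 'i' -> no
  pos 5: 'i' -> no
  pos 6: 'h' -> no
  pos 7: 'b' -> no
  pos 8: 'i' -> no
  pos 9: 'c' -> MATCH
  pos 10: 'e' -> no
  pos 11: 'c' -> MATCH
  pos 12: 'h' -> no
  pos 13: 'b' -> no
Total matches: 5

5


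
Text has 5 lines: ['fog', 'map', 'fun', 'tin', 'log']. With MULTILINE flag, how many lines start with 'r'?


With MULTILINE flag, ^ matches the start of each line.
Lines: ['fog', 'map', 'fun', 'tin', 'log']
Checking which lines start with 'r':
  Line 1: 'fog' -> no
  Line 2: 'map' -> no
  Line 3: 'fun' -> no
  Line 4: 'tin' -> no
  Line 5: 'log' -> no
Matching lines: []
Count: 0

0


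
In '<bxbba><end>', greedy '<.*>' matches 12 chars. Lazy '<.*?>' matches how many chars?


Greedy '<.*>' tries to match as MUCH as possible.
Lazy '<.*?>' tries to match as LITTLE as possible.

String: '<bxbba><end>'
Greedy '<.*>' starts at first '<' and extends to the LAST '>': '<bxbba><end>' (12 chars)
Lazy '<.*?>' starts at first '<' and stops at the FIRST '>': '<bxbba>' (7 chars)

7


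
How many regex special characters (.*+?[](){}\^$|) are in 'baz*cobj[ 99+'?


Regex special characters are: . * + ? [ ] ( ) { } \ ^ $ |
Scanning 'baz*cobj[ 99+':
  pos 3: '*' -> SPECIAL
  pos 8: '[' -> SPECIAL
  pos 12: '+' -> SPECIAL
Special chars found: ['*', '[', '+']
Total: 3

3


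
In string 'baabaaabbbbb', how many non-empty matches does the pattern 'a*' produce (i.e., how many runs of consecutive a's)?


Pattern 'a*' matches zero or more a's. We want non-empty runs of consecutive a's.
String: 'baabaaabbbbb'
Walking through the string to find runs of a's:
  Run 1: positions 1-2 -> 'aa'
  Run 2: positions 4-6 -> 'aaa'
Non-empty runs found: ['aa', 'aaa']
Count: 2

2
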